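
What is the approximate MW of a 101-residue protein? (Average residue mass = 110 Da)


MW = n_residues * 110 Da
MW = 101 * 110
MW = 11110 Da

11110 Da


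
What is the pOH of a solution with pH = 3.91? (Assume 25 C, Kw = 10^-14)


pOH = 14 - pH
pOH = 14 - 3.91
pOH = 10.09

10.09


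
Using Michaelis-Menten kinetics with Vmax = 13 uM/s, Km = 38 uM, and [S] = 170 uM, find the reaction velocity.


v = Vmax * [S] / (Km + [S])
v = 13 * 170 / (38 + 170)
v = 10.625 uM/s

10.625 uM/s


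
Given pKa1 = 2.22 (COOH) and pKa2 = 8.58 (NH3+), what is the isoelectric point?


pI = (pKa1 + pKa2) / 2
pI = (2.22 + 8.58) / 2
pI = 5.4

5.4


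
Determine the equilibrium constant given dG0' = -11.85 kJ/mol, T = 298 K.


Keq = exp(-dG0 * 1000 / (R * T))
Keq = exp(-(-11.85) * 1000 / (8.314 * 298))
Keq = 119.4513

119.4513


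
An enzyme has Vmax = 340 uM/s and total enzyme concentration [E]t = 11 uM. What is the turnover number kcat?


kcat = Vmax / [E]t
kcat = 340 / 11
kcat = 30.9091 s^-1

30.9091 s^-1


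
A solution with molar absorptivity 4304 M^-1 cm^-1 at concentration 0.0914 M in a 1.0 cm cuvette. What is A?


A = epsilon * c * l
A = 4304 * 0.0914 * 1.0
A = 393.3856

393.3856


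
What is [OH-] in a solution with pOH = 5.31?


[OH-] = 10^(-pOH)
[OH-] = 10^(-5.31)
[OH-] = 4.898e-06 M

4.898e-06 M


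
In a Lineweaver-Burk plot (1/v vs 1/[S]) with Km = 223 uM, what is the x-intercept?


x-intercept = -1/Km
= -1/223
= -0.0045 1/uM

-0.0045 1/uM


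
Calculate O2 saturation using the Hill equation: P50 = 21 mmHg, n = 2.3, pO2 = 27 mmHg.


Y = pO2^n / (P50^n + pO2^n)
Y = 27^2.3 / (21^2.3 + 27^2.3)
Y = 64.06%

64.06%


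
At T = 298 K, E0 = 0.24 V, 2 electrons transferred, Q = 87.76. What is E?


E = E0 - (RT/nF) * ln(Q)
E = 0.24 - (8.314 * 298 / (2 * 96485)) * ln(87.76)
E = 0.1825 V

0.1825 V


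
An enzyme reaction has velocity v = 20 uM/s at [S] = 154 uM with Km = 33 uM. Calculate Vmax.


Vmax = v * (Km + [S]) / [S]
Vmax = 20 * (33 + 154) / 154
Vmax = 24.2857 uM/s

24.2857 uM/s


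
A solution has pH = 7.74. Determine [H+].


[H+] = 10^(-pH)
[H+] = 10^(-7.74)
[H+] = 1.820e-08 M

1.820e-08 M


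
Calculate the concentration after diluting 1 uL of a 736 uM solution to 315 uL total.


C2 = C1 * V1 / V2
C2 = 736 * 1 / 315
C2 = 2.3365 uM

2.3365 uM


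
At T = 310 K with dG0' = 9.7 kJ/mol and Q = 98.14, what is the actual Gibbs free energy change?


dG = dG0' + RT * ln(Q) / 1000
dG = 9.7 + 8.314 * 310 * ln(98.14) / 1000
dG = 21.5207 kJ/mol

21.5207 kJ/mol


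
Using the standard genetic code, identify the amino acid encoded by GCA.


Standard genetic code lookup.
Codon GCA -> Ala

Ala


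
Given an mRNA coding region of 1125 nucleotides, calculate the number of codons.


codons = nucleotides / 3
codons = 1125 / 3 = 375

375


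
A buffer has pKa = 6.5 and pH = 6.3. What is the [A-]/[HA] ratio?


[A-]/[HA] = 10^(pH - pKa)
= 10^(6.3 - 6.5)
= 0.631

0.631


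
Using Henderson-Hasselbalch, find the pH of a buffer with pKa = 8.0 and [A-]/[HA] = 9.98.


pH = pKa + log10([A-]/[HA])
pH = 8.0 + log10(9.98)
pH = 8.9991

8.9991


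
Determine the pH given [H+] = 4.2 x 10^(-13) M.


pH = -log10([H+])
pH = -log10(4.2 x 10^(-13))
pH = 12.3768

12.3768


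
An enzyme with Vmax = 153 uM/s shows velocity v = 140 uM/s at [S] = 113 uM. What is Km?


Km = [S] * (Vmax - v) / v
Km = 113 * (153 - 140) / 140
Km = 10.4929 uM

10.4929 uM


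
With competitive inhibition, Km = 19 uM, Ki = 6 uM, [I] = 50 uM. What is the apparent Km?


Km_app = Km * (1 + [I]/Ki)
Km_app = 19 * (1 + 50/6)
Km_app = 177.3333 uM

177.3333 uM


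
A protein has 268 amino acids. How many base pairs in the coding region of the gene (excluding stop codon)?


Each amino acid = 1 codon = 3 bp
bp = 268 * 3 = 804 bp

804 bp


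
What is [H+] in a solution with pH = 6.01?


[H+] = 10^(-pH)
[H+] = 10^(-6.01)
[H+] = 9.772e-07 M

9.772e-07 M


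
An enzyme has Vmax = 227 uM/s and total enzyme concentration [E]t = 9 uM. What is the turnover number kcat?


kcat = Vmax / [E]t
kcat = 227 / 9
kcat = 25.2222 s^-1

25.2222 s^-1


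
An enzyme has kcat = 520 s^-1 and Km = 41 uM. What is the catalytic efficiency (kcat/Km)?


Catalytic efficiency = kcat / Km
= 520 / 41
= 12.6829 uM^-1*s^-1

12.6829 uM^-1*s^-1


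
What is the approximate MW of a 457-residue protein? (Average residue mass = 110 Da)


MW = n_residues * 110 Da
MW = 457 * 110
MW = 50270 Da

50270 Da


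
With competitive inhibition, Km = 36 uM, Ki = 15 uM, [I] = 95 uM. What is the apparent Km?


Km_app = Km * (1 + [I]/Ki)
Km_app = 36 * (1 + 95/15)
Km_app = 264.0 uM

264.0 uM


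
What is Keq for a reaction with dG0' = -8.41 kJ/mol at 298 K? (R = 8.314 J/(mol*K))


Keq = exp(-dG0 * 1000 / (R * T))
Keq = exp(-(-8.41) * 1000 / (8.314 * 298))
Keq = 29.7983

29.7983


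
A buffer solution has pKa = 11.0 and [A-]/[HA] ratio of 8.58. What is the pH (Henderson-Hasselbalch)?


pH = pKa + log10([A-]/[HA])
pH = 11.0 + log10(8.58)
pH = 11.9335

11.9335


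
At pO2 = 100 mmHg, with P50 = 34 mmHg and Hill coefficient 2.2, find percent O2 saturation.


Y = pO2^n / (P50^n + pO2^n)
Y = 100^2.2 / (34^2.2 + 100^2.2)
Y = 91.48%

91.48%


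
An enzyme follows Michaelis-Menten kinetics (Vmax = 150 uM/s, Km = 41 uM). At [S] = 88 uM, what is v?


v = Vmax * [S] / (Km + [S])
v = 150 * 88 / (41 + 88)
v = 102.3256 uM/s

102.3256 uM/s


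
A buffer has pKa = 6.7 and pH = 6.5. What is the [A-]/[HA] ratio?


[A-]/[HA] = 10^(pH - pKa)
= 10^(6.5 - 6.7)
= 0.631

0.631


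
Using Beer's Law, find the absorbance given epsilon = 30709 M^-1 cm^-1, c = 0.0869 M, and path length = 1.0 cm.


A = epsilon * c * l
A = 30709 * 0.0869 * 1.0
A = 2668.6121

2668.6121


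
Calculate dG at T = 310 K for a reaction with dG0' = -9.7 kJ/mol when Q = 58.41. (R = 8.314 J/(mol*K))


dG = dG0' + RT * ln(Q) / 1000
dG = -9.7 + 8.314 * 310 * ln(58.41) / 1000
dG = 0.7833 kJ/mol

0.7833 kJ/mol


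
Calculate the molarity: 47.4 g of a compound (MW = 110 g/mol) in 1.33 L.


C = (mass / MW) / volume
C = (47.4 / 110) / 1.33
C = 0.324 M

0.324 M


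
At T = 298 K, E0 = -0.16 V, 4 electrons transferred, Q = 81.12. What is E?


E = E0 - (RT/nF) * ln(Q)
E = -0.16 - (8.314 * 298 / (4 * 96485)) * ln(81.12)
E = -0.1882 V

-0.1882 V


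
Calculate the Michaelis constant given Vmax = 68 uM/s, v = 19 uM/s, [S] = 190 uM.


Km = [S] * (Vmax - v) / v
Km = 190 * (68 - 19) / 19
Km = 490.0 uM

490.0 uM


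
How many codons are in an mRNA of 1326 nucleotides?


codons = nucleotides / 3
codons = 1326 / 3 = 442

442


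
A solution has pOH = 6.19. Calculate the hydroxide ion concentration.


[OH-] = 10^(-pOH)
[OH-] = 10^(-6.19)
[OH-] = 6.457e-07 M

6.457e-07 M


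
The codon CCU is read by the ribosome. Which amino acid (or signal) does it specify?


Standard genetic code lookup.
Codon CCU -> Pro

Pro


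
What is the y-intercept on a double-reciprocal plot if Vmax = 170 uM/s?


y-intercept = 1/Vmax
= 1/170
= 0.0059 s/uM

0.0059 s/uM


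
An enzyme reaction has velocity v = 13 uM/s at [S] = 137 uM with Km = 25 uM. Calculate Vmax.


Vmax = v * (Km + [S]) / [S]
Vmax = 13 * (25 + 137) / 137
Vmax = 15.3723 uM/s

15.3723 uM/s


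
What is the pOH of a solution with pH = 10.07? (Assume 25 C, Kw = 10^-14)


pOH = 14 - pH
pOH = 14 - 10.07
pOH = 3.93

3.93


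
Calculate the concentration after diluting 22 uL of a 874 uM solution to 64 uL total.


C2 = C1 * V1 / V2
C2 = 874 * 22 / 64
C2 = 300.4375 uM

300.4375 uM


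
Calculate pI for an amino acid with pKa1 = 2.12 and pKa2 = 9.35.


pI = (pKa1 + pKa2) / 2
pI = (2.12 + 9.35) / 2
pI = 5.735

5.735


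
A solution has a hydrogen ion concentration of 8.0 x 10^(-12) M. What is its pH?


pH = -log10([H+])
pH = -log10(8.0 x 10^(-12))
pH = 11.0969

11.0969


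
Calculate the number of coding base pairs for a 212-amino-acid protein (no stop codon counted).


Each amino acid = 1 codon = 3 bp
bp = 212 * 3 = 636 bp

636 bp


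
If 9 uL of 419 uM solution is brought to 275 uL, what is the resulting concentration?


C2 = C1 * V1 / V2
C2 = 419 * 9 / 275
C2 = 13.7127 uM

13.7127 uM


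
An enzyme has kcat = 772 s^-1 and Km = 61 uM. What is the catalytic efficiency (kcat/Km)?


Catalytic efficiency = kcat / Km
= 772 / 61
= 12.6557 uM^-1*s^-1

12.6557 uM^-1*s^-1


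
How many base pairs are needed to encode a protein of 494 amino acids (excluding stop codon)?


Each amino acid = 1 codon = 3 bp
bp = 494 * 3 = 1482 bp

1482 bp


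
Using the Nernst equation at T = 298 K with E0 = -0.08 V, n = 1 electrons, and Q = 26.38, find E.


E = E0 - (RT/nF) * ln(Q)
E = -0.08 - (8.314 * 298 / (1 * 96485)) * ln(26.38)
E = -0.164 V

-0.164 V


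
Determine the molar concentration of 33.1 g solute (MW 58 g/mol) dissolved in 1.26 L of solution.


C = (mass / MW) / volume
C = (33.1 / 58) / 1.26
C = 0.4529 M

0.4529 M


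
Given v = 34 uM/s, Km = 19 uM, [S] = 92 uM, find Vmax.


Vmax = v * (Km + [S]) / [S]
Vmax = 34 * (19 + 92) / 92
Vmax = 41.0217 uM/s

41.0217 uM/s


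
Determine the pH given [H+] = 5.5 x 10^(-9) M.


pH = -log10([H+])
pH = -log10(5.5 x 10^(-9))
pH = 8.2596

8.2596


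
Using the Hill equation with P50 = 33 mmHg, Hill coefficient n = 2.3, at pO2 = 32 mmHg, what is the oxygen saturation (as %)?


Y = pO2^n / (P50^n + pO2^n)
Y = 32^2.3 / (33^2.3 + 32^2.3)
Y = 48.23%

48.23%


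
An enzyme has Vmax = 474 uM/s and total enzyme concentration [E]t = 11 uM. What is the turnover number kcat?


kcat = Vmax / [E]t
kcat = 474 / 11
kcat = 43.0909 s^-1

43.0909 s^-1


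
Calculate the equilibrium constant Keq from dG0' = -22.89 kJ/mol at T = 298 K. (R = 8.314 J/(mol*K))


Keq = exp(-dG0 * 1000 / (R * T))
Keq = exp(-(-22.89) * 1000 / (8.314 * 298))
Keq = 10289.5477

10289.5477


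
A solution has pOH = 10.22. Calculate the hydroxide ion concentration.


[OH-] = 10^(-pOH)
[OH-] = 10^(-10.22)
[OH-] = 6.026e-11 M

6.026e-11 M


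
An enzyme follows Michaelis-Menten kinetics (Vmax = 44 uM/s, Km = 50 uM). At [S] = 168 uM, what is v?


v = Vmax * [S] / (Km + [S])
v = 44 * 168 / (50 + 168)
v = 33.9083 uM/s

33.9083 uM/s


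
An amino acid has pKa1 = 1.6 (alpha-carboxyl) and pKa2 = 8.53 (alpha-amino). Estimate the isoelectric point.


pI = (pKa1 + pKa2) / 2
pI = (1.6 + 8.53) / 2
pI = 5.065

5.065


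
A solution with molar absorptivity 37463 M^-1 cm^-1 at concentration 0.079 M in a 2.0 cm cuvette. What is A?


A = epsilon * c * l
A = 37463 * 0.079 * 2.0
A = 5919.154

5919.154


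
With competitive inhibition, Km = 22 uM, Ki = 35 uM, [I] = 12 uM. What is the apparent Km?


Km_app = Km * (1 + [I]/Ki)
Km_app = 22 * (1 + 12/35)
Km_app = 29.5429 uM

29.5429 uM


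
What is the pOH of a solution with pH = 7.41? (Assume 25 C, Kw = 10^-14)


pOH = 14 - pH
pOH = 14 - 7.41
pOH = 6.59

6.59


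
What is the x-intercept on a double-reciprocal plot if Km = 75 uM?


x-intercept = -1/Km
= -1/75
= -0.0133 1/uM

-0.0133 1/uM


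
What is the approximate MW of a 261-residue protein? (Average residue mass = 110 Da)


MW = n_residues * 110 Da
MW = 261 * 110
MW = 28710 Da

28710 Da


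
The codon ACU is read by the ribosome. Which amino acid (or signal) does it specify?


Standard genetic code lookup.
Codon ACU -> Thr

Thr


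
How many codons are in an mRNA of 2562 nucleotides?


codons = nucleotides / 3
codons = 2562 / 3 = 854

854


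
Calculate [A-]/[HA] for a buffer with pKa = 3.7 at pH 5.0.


[A-]/[HA] = 10^(pH - pKa)
= 10^(5.0 - 3.7)
= 19.9526

19.9526


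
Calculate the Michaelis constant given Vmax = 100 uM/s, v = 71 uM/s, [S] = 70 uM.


Km = [S] * (Vmax - v) / v
Km = 70 * (100 - 71) / 71
Km = 28.5915 uM

28.5915 uM


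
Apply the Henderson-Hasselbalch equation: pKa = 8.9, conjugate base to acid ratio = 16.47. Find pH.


pH = pKa + log10([A-]/[HA])
pH = 8.9 + log10(16.47)
pH = 10.1167

10.1167


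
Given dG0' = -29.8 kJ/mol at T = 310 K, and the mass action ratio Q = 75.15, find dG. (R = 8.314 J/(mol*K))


dG = dG0' + RT * ln(Q) / 1000
dG = -29.8 + 8.314 * 310 * ln(75.15) / 1000
dG = -18.6672 kJ/mol

-18.6672 kJ/mol


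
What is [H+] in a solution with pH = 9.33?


[H+] = 10^(-pH)
[H+] = 10^(-9.33)
[H+] = 4.677e-10 M

4.677e-10 M


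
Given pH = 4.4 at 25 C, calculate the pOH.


pOH = 14 - pH
pOH = 14 - 4.4
pOH = 9.6

9.6


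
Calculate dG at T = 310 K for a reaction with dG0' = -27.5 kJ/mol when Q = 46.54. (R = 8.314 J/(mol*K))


dG = dG0' + RT * ln(Q) / 1000
dG = -27.5 + 8.314 * 310 * ln(46.54) / 1000
dG = -17.6022 kJ/mol

-17.6022 kJ/mol


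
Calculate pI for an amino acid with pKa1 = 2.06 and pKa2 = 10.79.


pI = (pKa1 + pKa2) / 2
pI = (2.06 + 10.79) / 2
pI = 6.425

6.425


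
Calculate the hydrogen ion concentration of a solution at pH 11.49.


[H+] = 10^(-pH)
[H+] = 10^(-11.49)
[H+] = 3.236e-12 M

3.236e-12 M


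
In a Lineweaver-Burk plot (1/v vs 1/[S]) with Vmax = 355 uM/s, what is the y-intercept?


y-intercept = 1/Vmax
= 1/355
= 0.0028 s/uM

0.0028 s/uM


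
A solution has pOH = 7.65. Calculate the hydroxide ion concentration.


[OH-] = 10^(-pOH)
[OH-] = 10^(-7.65)
[OH-] = 2.239e-08 M

2.239e-08 M


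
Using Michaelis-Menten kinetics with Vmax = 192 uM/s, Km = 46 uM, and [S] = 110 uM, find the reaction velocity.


v = Vmax * [S] / (Km + [S])
v = 192 * 110 / (46 + 110)
v = 135.3846 uM/s

135.3846 uM/s


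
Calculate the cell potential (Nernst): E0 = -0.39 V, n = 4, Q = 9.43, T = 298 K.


E = E0 - (RT/nF) * ln(Q)
E = -0.39 - (8.314 * 298 / (4 * 96485)) * ln(9.43)
E = -0.4044 V

-0.4044 V


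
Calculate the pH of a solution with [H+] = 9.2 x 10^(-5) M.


pH = -log10([H+])
pH = -log10(9.2 x 10^(-5))
pH = 4.0362

4.0362


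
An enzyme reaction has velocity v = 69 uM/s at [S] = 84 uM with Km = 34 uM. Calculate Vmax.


Vmax = v * (Km + [S]) / [S]
Vmax = 69 * (34 + 84) / 84
Vmax = 96.9286 uM/s

96.9286 uM/s


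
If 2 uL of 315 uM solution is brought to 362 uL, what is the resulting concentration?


C2 = C1 * V1 / V2
C2 = 315 * 2 / 362
C2 = 1.7403 uM

1.7403 uM


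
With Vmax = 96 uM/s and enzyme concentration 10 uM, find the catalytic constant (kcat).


kcat = Vmax / [E]t
kcat = 96 / 10
kcat = 9.6 s^-1

9.6 s^-1


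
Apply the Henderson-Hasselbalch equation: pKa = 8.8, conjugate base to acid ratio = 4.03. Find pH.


pH = pKa + log10([A-]/[HA])
pH = 8.8 + log10(4.03)
pH = 9.4053

9.4053


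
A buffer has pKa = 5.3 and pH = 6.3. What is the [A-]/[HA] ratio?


[A-]/[HA] = 10^(pH - pKa)
= 10^(6.3 - 5.3)
= 10.0

10.0


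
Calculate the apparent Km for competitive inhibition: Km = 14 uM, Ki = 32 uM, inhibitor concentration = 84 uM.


Km_app = Km * (1 + [I]/Ki)
Km_app = 14 * (1 + 84/32)
Km_app = 50.75 uM

50.75 uM


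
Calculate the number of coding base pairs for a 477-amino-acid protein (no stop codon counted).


Each amino acid = 1 codon = 3 bp
bp = 477 * 3 = 1431 bp

1431 bp


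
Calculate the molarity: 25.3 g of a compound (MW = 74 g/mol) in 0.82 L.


C = (mass / MW) / volume
C = (25.3 / 74) / 0.82
C = 0.4169 M

0.4169 M


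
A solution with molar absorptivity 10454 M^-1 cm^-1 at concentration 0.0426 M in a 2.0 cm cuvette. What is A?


A = epsilon * c * l
A = 10454 * 0.0426 * 2.0
A = 890.6808

890.6808


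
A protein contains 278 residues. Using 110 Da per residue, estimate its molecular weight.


MW = n_residues * 110 Da
MW = 278 * 110
MW = 30580 Da

30580 Da


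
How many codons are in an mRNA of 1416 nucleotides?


codons = nucleotides / 3
codons = 1416 / 3 = 472

472


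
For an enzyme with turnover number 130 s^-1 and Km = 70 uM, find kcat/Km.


Catalytic efficiency = kcat / Km
= 130 / 70
= 1.8571 uM^-1*s^-1

1.8571 uM^-1*s^-1


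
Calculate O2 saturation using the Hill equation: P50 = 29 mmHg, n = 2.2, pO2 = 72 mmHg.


Y = pO2^n / (P50^n + pO2^n)
Y = 72^2.2 / (29^2.2 + 72^2.2)
Y = 88.09%

88.09%


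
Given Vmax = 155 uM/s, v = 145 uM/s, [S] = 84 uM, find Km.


Km = [S] * (Vmax - v) / v
Km = 84 * (155 - 145) / 145
Km = 5.7931 uM

5.7931 uM


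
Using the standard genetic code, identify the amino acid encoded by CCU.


Standard genetic code lookup.
Codon CCU -> Pro

Pro


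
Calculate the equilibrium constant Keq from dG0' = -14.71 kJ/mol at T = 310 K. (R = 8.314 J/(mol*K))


Keq = exp(-dG0 * 1000 / (R * T))
Keq = exp(-(-14.71) * 1000 / (8.314 * 310))
Keq = 301.0977

301.0977


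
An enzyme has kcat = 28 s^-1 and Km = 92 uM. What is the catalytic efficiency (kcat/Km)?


Catalytic efficiency = kcat / Km
= 28 / 92
= 0.3043 uM^-1*s^-1

0.3043 uM^-1*s^-1


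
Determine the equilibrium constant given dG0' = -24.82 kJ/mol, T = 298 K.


Keq = exp(-dG0 * 1000 / (R * T))
Keq = exp(-(-24.82) * 1000 / (8.314 * 298))
Keq = 22423.6691

22423.6691


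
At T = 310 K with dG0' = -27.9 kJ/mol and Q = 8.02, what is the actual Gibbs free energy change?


dG = dG0' + RT * ln(Q) / 1000
dG = -27.9 + 8.314 * 310 * ln(8.02) / 1000
dG = -22.5341 kJ/mol

-22.5341 kJ/mol


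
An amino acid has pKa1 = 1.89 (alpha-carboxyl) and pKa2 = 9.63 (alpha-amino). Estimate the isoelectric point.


pI = (pKa1 + pKa2) / 2
pI = (1.89 + 9.63) / 2
pI = 5.76

5.76


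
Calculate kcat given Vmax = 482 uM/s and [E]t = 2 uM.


kcat = Vmax / [E]t
kcat = 482 / 2
kcat = 241.0 s^-1

241.0 s^-1


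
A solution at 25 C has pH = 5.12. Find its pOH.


pOH = 14 - pH
pOH = 14 - 5.12
pOH = 8.88

8.88


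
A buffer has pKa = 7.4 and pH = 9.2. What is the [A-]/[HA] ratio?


[A-]/[HA] = 10^(pH - pKa)
= 10^(9.2 - 7.4)
= 63.0957

63.0957


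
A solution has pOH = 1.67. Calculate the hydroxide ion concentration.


[OH-] = 10^(-pOH)
[OH-] = 10^(-1.67)
[OH-] = 0.0214 M

0.0214 M


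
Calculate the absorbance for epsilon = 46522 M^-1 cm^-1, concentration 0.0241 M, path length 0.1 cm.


A = epsilon * c * l
A = 46522 * 0.0241 * 0.1
A = 112.118

112.118


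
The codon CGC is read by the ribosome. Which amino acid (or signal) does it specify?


Standard genetic code lookup.
Codon CGC -> Arg

Arg


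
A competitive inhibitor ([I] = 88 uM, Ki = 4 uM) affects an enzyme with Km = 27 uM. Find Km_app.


Km_app = Km * (1 + [I]/Ki)
Km_app = 27 * (1 + 88/4)
Km_app = 621.0 uM

621.0 uM


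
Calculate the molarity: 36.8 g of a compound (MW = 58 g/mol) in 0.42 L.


C = (mass / MW) / volume
C = (36.8 / 58) / 0.42
C = 1.5107 M

1.5107 M


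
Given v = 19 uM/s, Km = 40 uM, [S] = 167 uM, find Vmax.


Vmax = v * (Km + [S]) / [S]
Vmax = 19 * (40 + 167) / 167
Vmax = 23.5509 uM/s

23.5509 uM/s


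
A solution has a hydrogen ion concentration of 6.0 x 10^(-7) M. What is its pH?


pH = -log10([H+])
pH = -log10(6.0 x 10^(-7))
pH = 6.2218

6.2218


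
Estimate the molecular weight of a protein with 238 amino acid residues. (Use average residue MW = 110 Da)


MW = n_residues * 110 Da
MW = 238 * 110
MW = 26180 Da

26180 Da


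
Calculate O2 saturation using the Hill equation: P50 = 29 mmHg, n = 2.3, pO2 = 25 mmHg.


Y = pO2^n / (P50^n + pO2^n)
Y = 25^2.3 / (29^2.3 + 25^2.3)
Y = 41.55%

41.55%


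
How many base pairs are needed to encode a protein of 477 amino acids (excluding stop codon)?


Each amino acid = 1 codon = 3 bp
bp = 477 * 3 = 1431 bp

1431 bp


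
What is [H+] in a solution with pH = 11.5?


[H+] = 10^(-pH)
[H+] = 10^(-11.5)
[H+] = 3.162e-12 M

3.162e-12 M


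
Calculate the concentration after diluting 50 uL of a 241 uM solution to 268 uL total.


C2 = C1 * V1 / V2
C2 = 241 * 50 / 268
C2 = 44.9627 uM

44.9627 uM


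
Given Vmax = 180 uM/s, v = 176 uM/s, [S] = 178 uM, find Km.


Km = [S] * (Vmax - v) / v
Km = 178 * (180 - 176) / 176
Km = 4.0455 uM

4.0455 uM


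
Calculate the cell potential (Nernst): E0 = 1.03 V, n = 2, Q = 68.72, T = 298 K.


E = E0 - (RT/nF) * ln(Q)
E = 1.03 - (8.314 * 298 / (2 * 96485)) * ln(68.72)
E = 0.9757 V

0.9757 V


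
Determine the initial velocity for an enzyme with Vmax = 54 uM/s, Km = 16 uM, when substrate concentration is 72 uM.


v = Vmax * [S] / (Km + [S])
v = 54 * 72 / (16 + 72)
v = 44.1818 uM/s

44.1818 uM/s


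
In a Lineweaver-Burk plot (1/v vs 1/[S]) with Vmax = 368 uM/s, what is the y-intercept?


y-intercept = 1/Vmax
= 1/368
= 0.0027 s/uM

0.0027 s/uM


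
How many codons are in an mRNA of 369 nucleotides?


codons = nucleotides / 3
codons = 369 / 3 = 123

123


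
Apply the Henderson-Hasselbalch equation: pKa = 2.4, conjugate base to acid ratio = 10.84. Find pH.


pH = pKa + log10([A-]/[HA])
pH = 2.4 + log10(10.84)
pH = 3.435

3.435


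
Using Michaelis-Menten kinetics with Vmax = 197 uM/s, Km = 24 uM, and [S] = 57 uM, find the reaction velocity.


v = Vmax * [S] / (Km + [S])
v = 197 * 57 / (24 + 57)
v = 138.6296 uM/s

138.6296 uM/s


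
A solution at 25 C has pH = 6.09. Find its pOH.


pOH = 14 - pH
pOH = 14 - 6.09
pOH = 7.91

7.91


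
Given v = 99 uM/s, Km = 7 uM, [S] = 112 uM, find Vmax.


Vmax = v * (Km + [S]) / [S]
Vmax = 99 * (7 + 112) / 112
Vmax = 105.1875 uM/s

105.1875 uM/s


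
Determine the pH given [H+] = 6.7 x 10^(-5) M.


pH = -log10([H+])
pH = -log10(6.7 x 10^(-5))
pH = 4.1739

4.1739


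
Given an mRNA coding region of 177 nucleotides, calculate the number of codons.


codons = nucleotides / 3
codons = 177 / 3 = 59

59


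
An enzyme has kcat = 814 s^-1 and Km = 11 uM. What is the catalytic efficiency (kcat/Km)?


Catalytic efficiency = kcat / Km
= 814 / 11
= 74.0 uM^-1*s^-1

74.0 uM^-1*s^-1


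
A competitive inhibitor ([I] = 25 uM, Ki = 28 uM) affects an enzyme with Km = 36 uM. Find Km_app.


Km_app = Km * (1 + [I]/Ki)
Km_app = 36 * (1 + 25/28)
Km_app = 68.1429 uM

68.1429 uM


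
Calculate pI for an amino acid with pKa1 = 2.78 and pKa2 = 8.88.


pI = (pKa1 + pKa2) / 2
pI = (2.78 + 8.88) / 2
pI = 5.83

5.83


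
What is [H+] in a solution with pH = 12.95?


[H+] = 10^(-pH)
[H+] = 10^(-12.95)
[H+] = 1.122e-13 M

1.122e-13 M


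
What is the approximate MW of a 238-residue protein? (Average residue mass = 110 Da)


MW = n_residues * 110 Da
MW = 238 * 110
MW = 26180 Da

26180 Da


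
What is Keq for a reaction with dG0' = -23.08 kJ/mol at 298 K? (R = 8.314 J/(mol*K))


Keq = exp(-dG0 * 1000 / (R * T))
Keq = exp(-(-23.08) * 1000 / (8.314 * 298))
Keq = 11109.6775

11109.6775


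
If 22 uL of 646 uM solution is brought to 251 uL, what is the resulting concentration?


C2 = C1 * V1 / V2
C2 = 646 * 22 / 251
C2 = 56.6215 uM

56.6215 uM


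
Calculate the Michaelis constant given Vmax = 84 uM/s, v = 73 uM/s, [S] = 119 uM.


Km = [S] * (Vmax - v) / v
Km = 119 * (84 - 73) / 73
Km = 17.9315 uM

17.9315 uM


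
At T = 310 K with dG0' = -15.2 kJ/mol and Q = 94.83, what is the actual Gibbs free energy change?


dG = dG0' + RT * ln(Q) / 1000
dG = -15.2 + 8.314 * 310 * ln(94.83) / 1000
dG = -3.4677 kJ/mol

-3.4677 kJ/mol


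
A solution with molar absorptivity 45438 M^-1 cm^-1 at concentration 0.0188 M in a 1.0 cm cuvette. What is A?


A = epsilon * c * l
A = 45438 * 0.0188 * 1.0
A = 854.2344

854.2344


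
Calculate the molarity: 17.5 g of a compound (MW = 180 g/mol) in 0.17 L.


C = (mass / MW) / volume
C = (17.5 / 180) / 0.17
C = 0.5719 M

0.5719 M


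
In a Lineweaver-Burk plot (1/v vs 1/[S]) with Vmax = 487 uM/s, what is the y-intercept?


y-intercept = 1/Vmax
= 1/487
= 0.0021 s/uM

0.0021 s/uM


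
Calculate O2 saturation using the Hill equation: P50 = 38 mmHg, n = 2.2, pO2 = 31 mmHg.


Y = pO2^n / (P50^n + pO2^n)
Y = 31^2.2 / (38^2.2 + 31^2.2)
Y = 38.99%

38.99%


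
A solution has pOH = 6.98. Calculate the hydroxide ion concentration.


[OH-] = 10^(-pOH)
[OH-] = 10^(-6.98)
[OH-] = 1.047e-07 M

1.047e-07 M


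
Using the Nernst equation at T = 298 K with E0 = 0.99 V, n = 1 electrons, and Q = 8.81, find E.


E = E0 - (RT/nF) * ln(Q)
E = 0.99 - (8.314 * 298 / (1 * 96485)) * ln(8.81)
E = 0.9341 V

0.9341 V


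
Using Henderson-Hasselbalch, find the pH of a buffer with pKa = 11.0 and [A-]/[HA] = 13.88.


pH = pKa + log10([A-]/[HA])
pH = 11.0 + log10(13.88)
pH = 12.1424

12.1424


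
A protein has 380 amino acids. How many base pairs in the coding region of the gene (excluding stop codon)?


Each amino acid = 1 codon = 3 bp
bp = 380 * 3 = 1140 bp

1140 bp


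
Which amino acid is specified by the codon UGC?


Standard genetic code lookup.
Codon UGC -> Cys

Cys


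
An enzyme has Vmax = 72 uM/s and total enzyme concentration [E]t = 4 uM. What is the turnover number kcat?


kcat = Vmax / [E]t
kcat = 72 / 4
kcat = 18.0 s^-1

18.0 s^-1


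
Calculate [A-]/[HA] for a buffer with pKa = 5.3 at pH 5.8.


[A-]/[HA] = 10^(pH - pKa)
= 10^(5.8 - 5.3)
= 3.1623

3.1623


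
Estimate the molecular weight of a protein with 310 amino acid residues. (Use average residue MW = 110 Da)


MW = n_residues * 110 Da
MW = 310 * 110
MW = 34100 Da

34100 Da


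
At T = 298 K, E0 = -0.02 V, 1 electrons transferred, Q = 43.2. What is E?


E = E0 - (RT/nF) * ln(Q)
E = -0.02 - (8.314 * 298 / (1 * 96485)) * ln(43.2)
E = -0.1167 V

-0.1167 V


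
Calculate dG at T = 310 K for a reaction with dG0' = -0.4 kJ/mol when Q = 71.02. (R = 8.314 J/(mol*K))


dG = dG0' + RT * ln(Q) / 1000
dG = -0.4 + 8.314 * 310 * ln(71.02) / 1000
dG = 10.5871 kJ/mol

10.5871 kJ/mol


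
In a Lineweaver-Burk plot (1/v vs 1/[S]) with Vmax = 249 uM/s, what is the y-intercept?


y-intercept = 1/Vmax
= 1/249
= 0.004 s/uM

0.004 s/uM


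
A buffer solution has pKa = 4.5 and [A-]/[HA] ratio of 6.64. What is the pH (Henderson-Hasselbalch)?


pH = pKa + log10([A-]/[HA])
pH = 4.5 + log10(6.64)
pH = 5.3222

5.3222


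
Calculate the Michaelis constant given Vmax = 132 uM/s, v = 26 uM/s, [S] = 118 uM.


Km = [S] * (Vmax - v) / v
Km = 118 * (132 - 26) / 26
Km = 481.0769 uM

481.0769 uM


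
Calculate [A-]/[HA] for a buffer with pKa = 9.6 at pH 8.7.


[A-]/[HA] = 10^(pH - pKa)
= 10^(8.7 - 9.6)
= 0.1259

0.1259


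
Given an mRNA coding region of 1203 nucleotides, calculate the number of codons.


codons = nucleotides / 3
codons = 1203 / 3 = 401

401


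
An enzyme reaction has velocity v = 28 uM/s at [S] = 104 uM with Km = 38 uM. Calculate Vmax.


Vmax = v * (Km + [S]) / [S]
Vmax = 28 * (38 + 104) / 104
Vmax = 38.2308 uM/s

38.2308 uM/s


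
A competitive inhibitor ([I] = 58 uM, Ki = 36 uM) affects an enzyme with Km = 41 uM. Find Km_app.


Km_app = Km * (1 + [I]/Ki)
Km_app = 41 * (1 + 58/36)
Km_app = 107.0556 uM

107.0556 uM


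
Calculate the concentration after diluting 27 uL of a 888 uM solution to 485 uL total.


C2 = C1 * V1 / V2
C2 = 888 * 27 / 485
C2 = 49.4351 uM

49.4351 uM


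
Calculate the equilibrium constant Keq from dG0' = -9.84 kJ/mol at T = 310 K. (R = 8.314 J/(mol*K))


Keq = exp(-dG0 * 1000 / (R * T))
Keq = exp(-(-9.84) * 1000 / (8.314 * 310))
Keq = 45.5081

45.5081


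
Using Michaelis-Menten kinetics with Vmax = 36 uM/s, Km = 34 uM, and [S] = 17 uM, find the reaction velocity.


v = Vmax * [S] / (Km + [S])
v = 36 * 17 / (34 + 17)
v = 12.0 uM/s

12.0 uM/s


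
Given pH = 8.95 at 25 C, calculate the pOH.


pOH = 14 - pH
pOH = 14 - 8.95
pOH = 5.05

5.05


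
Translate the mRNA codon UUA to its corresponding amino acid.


Standard genetic code lookup.
Codon UUA -> Leu

Leu


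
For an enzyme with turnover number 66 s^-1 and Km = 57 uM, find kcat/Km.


Catalytic efficiency = kcat / Km
= 66 / 57
= 1.1579 uM^-1*s^-1

1.1579 uM^-1*s^-1


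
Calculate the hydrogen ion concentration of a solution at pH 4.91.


[H+] = 10^(-pH)
[H+] = 10^(-4.91)
[H+] = 1.230e-05 M

1.230e-05 M


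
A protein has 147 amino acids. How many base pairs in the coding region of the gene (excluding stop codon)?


Each amino acid = 1 codon = 3 bp
bp = 147 * 3 = 441 bp

441 bp


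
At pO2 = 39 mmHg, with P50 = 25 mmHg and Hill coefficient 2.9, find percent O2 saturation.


Y = pO2^n / (P50^n + pO2^n)
Y = 39^2.9 / (25^2.9 + 39^2.9)
Y = 78.41%

78.41%


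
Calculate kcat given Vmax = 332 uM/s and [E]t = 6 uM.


kcat = Vmax / [E]t
kcat = 332 / 6
kcat = 55.3333 s^-1

55.3333 s^-1


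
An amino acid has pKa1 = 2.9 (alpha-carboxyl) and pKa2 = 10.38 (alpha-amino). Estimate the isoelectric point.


pI = (pKa1 + pKa2) / 2
pI = (2.9 + 10.38) / 2
pI = 6.64

6.64


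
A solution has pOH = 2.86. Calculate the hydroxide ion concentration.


[OH-] = 10^(-pOH)
[OH-] = 10^(-2.86)
[OH-] = 0.0014 M

0.0014 M


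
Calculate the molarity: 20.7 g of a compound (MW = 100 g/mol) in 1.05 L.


C = (mass / MW) / volume
C = (20.7 / 100) / 1.05
C = 0.1971 M

0.1971 M


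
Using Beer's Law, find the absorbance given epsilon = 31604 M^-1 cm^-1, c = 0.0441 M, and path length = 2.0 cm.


A = epsilon * c * l
A = 31604 * 0.0441 * 2.0
A = 2787.4728

2787.4728


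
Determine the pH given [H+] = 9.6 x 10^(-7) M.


pH = -log10([H+])
pH = -log10(9.6 x 10^(-7))
pH = 6.0177

6.0177


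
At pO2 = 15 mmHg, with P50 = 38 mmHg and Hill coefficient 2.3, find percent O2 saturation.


Y = pO2^n / (P50^n + pO2^n)
Y = 15^2.3 / (38^2.3 + 15^2.3)
Y = 10.55%

10.55%


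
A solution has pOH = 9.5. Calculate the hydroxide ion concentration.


[OH-] = 10^(-pOH)
[OH-] = 10^(-9.5)
[OH-] = 3.162e-10 M

3.162e-10 M


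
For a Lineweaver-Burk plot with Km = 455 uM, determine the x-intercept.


x-intercept = -1/Km
= -1/455
= -0.0022 1/uM

-0.0022 1/uM


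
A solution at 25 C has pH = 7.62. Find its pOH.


pOH = 14 - pH
pOH = 14 - 7.62
pOH = 6.38

6.38


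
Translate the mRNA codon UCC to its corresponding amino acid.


Standard genetic code lookup.
Codon UCC -> Ser

Ser


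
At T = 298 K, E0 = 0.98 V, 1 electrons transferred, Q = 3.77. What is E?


E = E0 - (RT/nF) * ln(Q)
E = 0.98 - (8.314 * 298 / (1 * 96485)) * ln(3.77)
E = 0.9459 V

0.9459 V


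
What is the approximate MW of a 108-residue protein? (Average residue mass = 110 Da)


MW = n_residues * 110 Da
MW = 108 * 110
MW = 11880 Da

11880 Da


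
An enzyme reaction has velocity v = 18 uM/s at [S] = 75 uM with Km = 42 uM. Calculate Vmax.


Vmax = v * (Km + [S]) / [S]
Vmax = 18 * (42 + 75) / 75
Vmax = 28.08 uM/s

28.08 uM/s


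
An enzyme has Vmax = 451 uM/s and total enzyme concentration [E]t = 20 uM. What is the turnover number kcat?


kcat = Vmax / [E]t
kcat = 451 / 20
kcat = 22.55 s^-1

22.55 s^-1


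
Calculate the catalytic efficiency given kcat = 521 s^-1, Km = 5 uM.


Catalytic efficiency = kcat / Km
= 521 / 5
= 104.2 uM^-1*s^-1

104.2 uM^-1*s^-1


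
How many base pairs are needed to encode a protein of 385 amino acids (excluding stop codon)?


Each amino acid = 1 codon = 3 bp
bp = 385 * 3 = 1155 bp

1155 bp


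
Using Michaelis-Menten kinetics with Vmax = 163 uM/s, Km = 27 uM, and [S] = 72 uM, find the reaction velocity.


v = Vmax * [S] / (Km + [S])
v = 163 * 72 / (27 + 72)
v = 118.5455 uM/s

118.5455 uM/s


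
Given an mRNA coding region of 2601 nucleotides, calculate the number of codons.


codons = nucleotides / 3
codons = 2601 / 3 = 867

867


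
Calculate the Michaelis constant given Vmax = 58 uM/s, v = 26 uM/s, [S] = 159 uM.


Km = [S] * (Vmax - v) / v
Km = 159 * (58 - 26) / 26
Km = 195.6923 uM

195.6923 uM


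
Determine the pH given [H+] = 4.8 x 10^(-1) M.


pH = -log10([H+])
pH = -log10(4.8 x 10^(-1))
pH = 0.3188

0.3188


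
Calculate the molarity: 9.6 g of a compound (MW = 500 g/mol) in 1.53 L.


C = (mass / MW) / volume
C = (9.6 / 500) / 1.53
C = 0.0125 M

0.0125 M


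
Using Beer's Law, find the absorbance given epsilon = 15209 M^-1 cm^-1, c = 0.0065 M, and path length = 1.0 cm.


A = epsilon * c * l
A = 15209 * 0.0065 * 1.0
A = 98.8585

98.8585


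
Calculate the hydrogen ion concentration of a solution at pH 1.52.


[H+] = 10^(-pH)
[H+] = 10^(-1.52)
[H+] = 0.0302 M

0.0302 M


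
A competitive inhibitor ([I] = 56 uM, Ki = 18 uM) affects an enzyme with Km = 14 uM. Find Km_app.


Km_app = Km * (1 + [I]/Ki)
Km_app = 14 * (1 + 56/18)
Km_app = 57.5556 uM

57.5556 uM


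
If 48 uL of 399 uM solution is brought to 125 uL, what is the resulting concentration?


C2 = C1 * V1 / V2
C2 = 399 * 48 / 125
C2 = 153.216 uM

153.216 uM


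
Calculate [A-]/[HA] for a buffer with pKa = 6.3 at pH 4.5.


[A-]/[HA] = 10^(pH - pKa)
= 10^(4.5 - 6.3)
= 0.0158

0.0158


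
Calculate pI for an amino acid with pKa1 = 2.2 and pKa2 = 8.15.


pI = (pKa1 + pKa2) / 2
pI = (2.2 + 8.15) / 2
pI = 5.175

5.175


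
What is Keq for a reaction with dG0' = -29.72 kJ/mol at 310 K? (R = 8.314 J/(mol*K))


Keq = exp(-dG0 * 1000 / (R * T))
Keq = exp(-(-29.72) * 1000 / (8.314 * 310))
Keq = 101851.2477

101851.2477


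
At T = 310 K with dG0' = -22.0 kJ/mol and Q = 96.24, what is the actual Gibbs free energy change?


dG = dG0' + RT * ln(Q) / 1000
dG = -22.0 + 8.314 * 310 * ln(96.24) / 1000
dG = -10.2297 kJ/mol

-10.2297 kJ/mol


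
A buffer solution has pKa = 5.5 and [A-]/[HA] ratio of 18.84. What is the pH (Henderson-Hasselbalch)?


pH = pKa + log10([A-]/[HA])
pH = 5.5 + log10(18.84)
pH = 6.7751

6.7751


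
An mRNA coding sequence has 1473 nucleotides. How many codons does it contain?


codons = nucleotides / 3
codons = 1473 / 3 = 491

491


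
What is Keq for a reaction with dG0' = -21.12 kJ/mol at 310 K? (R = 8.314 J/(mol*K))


Keq = exp(-dG0 * 1000 / (R * T))
Keq = exp(-(-21.12) * 1000 / (8.314 * 310))
Keq = 3620.9623

3620.9623


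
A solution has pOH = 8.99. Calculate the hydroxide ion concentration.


[OH-] = 10^(-pOH)
[OH-] = 10^(-8.99)
[OH-] = 1.023e-09 M

1.023e-09 M


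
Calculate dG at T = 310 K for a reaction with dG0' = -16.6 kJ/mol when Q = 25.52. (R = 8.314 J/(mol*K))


dG = dG0' + RT * ln(Q) / 1000
dG = -16.6 + 8.314 * 310 * ln(25.52) / 1000
dG = -8.2508 kJ/mol

-8.2508 kJ/mol


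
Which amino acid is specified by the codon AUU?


Standard genetic code lookup.
Codon AUU -> Ile

Ile


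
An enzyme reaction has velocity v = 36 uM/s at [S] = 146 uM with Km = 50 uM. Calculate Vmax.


Vmax = v * (Km + [S]) / [S]
Vmax = 36 * (50 + 146) / 146
Vmax = 48.3288 uM/s

48.3288 uM/s


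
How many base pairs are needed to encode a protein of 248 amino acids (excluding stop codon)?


Each amino acid = 1 codon = 3 bp
bp = 248 * 3 = 744 bp

744 bp


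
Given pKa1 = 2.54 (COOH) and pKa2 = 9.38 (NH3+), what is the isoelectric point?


pI = (pKa1 + pKa2) / 2
pI = (2.54 + 9.38) / 2
pI = 5.96

5.96


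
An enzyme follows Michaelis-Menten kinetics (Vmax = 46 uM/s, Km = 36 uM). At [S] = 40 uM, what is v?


v = Vmax * [S] / (Km + [S])
v = 46 * 40 / (36 + 40)
v = 24.2105 uM/s

24.2105 uM/s


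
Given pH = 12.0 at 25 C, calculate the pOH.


pOH = 14 - pH
pOH = 14 - 12.0
pOH = 2.0

2.0


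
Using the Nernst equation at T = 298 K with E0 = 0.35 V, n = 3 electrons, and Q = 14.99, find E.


E = E0 - (RT/nF) * ln(Q)
E = 0.35 - (8.314 * 298 / (3 * 96485)) * ln(14.99)
E = 0.3268 V

0.3268 V


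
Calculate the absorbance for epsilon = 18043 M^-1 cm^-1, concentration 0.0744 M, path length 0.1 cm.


A = epsilon * c * l
A = 18043 * 0.0744 * 0.1
A = 134.2399

134.2399


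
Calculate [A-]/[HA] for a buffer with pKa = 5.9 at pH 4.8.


[A-]/[HA] = 10^(pH - pKa)
= 10^(4.8 - 5.9)
= 0.0794

0.0794


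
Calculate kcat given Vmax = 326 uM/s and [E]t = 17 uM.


kcat = Vmax / [E]t
kcat = 326 / 17
kcat = 19.1765 s^-1

19.1765 s^-1


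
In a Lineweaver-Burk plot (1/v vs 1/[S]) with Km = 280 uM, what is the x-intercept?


x-intercept = -1/Km
= -1/280
= -0.0036 1/uM

-0.0036 1/uM


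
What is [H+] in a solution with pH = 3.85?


[H+] = 10^(-pH)
[H+] = 10^(-3.85)
[H+] = 1.413e-04 M

1.413e-04 M


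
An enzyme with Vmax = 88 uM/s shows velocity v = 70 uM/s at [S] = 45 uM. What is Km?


Km = [S] * (Vmax - v) / v
Km = 45 * (88 - 70) / 70
Km = 11.5714 uM

11.5714 uM


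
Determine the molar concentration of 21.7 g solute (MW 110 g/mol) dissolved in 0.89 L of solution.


C = (mass / MW) / volume
C = (21.7 / 110) / 0.89
C = 0.2217 M

0.2217 M


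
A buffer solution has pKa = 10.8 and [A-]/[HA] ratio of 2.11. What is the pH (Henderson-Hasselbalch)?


pH = pKa + log10([A-]/[HA])
pH = 10.8 + log10(2.11)
pH = 11.1243

11.1243


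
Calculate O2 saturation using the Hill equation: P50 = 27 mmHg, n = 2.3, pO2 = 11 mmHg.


Y = pO2^n / (P50^n + pO2^n)
Y = 11^2.3 / (27^2.3 + 11^2.3)
Y = 11.25%

11.25%


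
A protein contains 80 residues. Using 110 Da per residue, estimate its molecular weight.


MW = n_residues * 110 Da
MW = 80 * 110
MW = 8800 Da

8800 Da


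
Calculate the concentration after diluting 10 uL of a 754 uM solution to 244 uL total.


C2 = C1 * V1 / V2
C2 = 754 * 10 / 244
C2 = 30.9016 uM

30.9016 uM


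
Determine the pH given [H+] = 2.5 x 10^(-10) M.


pH = -log10([H+])
pH = -log10(2.5 x 10^(-10))
pH = 9.6021

9.6021


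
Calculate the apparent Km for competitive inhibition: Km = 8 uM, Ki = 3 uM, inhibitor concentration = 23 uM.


Km_app = Km * (1 + [I]/Ki)
Km_app = 8 * (1 + 23/3)
Km_app = 69.3333 uM

69.3333 uM


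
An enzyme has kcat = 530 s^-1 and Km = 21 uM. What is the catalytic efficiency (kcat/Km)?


Catalytic efficiency = kcat / Km
= 530 / 21
= 25.2381 uM^-1*s^-1

25.2381 uM^-1*s^-1


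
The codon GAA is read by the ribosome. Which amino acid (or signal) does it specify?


Standard genetic code lookup.
Codon GAA -> Glu

Glu


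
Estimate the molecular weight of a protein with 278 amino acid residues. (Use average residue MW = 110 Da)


MW = n_residues * 110 Da
MW = 278 * 110
MW = 30580 Da

30580 Da


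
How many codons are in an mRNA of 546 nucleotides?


codons = nucleotides / 3
codons = 546 / 3 = 182

182


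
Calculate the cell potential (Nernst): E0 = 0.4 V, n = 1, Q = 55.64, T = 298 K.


E = E0 - (RT/nF) * ln(Q)
E = 0.4 - (8.314 * 298 / (1 * 96485)) * ln(55.64)
E = 0.2968 V

0.2968 V


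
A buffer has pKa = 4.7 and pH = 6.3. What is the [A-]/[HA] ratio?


[A-]/[HA] = 10^(pH - pKa)
= 10^(6.3 - 4.7)
= 39.8107

39.8107


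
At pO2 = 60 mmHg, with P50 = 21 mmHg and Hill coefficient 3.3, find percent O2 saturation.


Y = pO2^n / (P50^n + pO2^n)
Y = 60^3.3 / (21^3.3 + 60^3.3)
Y = 96.97%

96.97%


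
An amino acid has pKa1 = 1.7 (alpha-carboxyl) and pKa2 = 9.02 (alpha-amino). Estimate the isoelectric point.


pI = (pKa1 + pKa2) / 2
pI = (1.7 + 9.02) / 2
pI = 5.36

5.36


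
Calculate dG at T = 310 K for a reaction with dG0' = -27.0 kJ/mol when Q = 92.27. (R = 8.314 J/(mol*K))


dG = dG0' + RT * ln(Q) / 1000
dG = -27.0 + 8.314 * 310 * ln(92.27) / 1000
dG = -15.3383 kJ/mol

-15.3383 kJ/mol


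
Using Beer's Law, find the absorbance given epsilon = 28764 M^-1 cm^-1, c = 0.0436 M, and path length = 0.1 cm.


A = epsilon * c * l
A = 28764 * 0.0436 * 0.1
A = 125.411

125.411


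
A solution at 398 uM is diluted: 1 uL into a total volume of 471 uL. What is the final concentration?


C2 = C1 * V1 / V2
C2 = 398 * 1 / 471
C2 = 0.845 uM

0.845 uM


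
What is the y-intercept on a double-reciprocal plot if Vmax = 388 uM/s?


y-intercept = 1/Vmax
= 1/388
= 0.0026 s/uM

0.0026 s/uM


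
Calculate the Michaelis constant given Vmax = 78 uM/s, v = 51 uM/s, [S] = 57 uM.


Km = [S] * (Vmax - v) / v
Km = 57 * (78 - 51) / 51
Km = 30.1765 uM

30.1765 uM
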